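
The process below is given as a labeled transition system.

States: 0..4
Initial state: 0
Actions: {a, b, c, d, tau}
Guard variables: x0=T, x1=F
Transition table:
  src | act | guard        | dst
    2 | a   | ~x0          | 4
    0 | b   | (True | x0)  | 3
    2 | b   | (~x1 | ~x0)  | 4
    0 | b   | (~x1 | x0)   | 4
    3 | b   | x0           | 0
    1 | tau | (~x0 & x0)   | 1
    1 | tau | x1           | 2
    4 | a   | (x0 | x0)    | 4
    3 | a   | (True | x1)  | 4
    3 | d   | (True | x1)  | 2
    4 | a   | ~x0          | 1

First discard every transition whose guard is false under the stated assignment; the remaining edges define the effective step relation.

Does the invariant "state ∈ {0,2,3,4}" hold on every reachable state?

Answer: INVARIANT HOLDS

Analysis:
Safe = {0,2,3,4}
R = {0,2,3,4}
  0: safe
  2: safe
  3: safe
  4: safe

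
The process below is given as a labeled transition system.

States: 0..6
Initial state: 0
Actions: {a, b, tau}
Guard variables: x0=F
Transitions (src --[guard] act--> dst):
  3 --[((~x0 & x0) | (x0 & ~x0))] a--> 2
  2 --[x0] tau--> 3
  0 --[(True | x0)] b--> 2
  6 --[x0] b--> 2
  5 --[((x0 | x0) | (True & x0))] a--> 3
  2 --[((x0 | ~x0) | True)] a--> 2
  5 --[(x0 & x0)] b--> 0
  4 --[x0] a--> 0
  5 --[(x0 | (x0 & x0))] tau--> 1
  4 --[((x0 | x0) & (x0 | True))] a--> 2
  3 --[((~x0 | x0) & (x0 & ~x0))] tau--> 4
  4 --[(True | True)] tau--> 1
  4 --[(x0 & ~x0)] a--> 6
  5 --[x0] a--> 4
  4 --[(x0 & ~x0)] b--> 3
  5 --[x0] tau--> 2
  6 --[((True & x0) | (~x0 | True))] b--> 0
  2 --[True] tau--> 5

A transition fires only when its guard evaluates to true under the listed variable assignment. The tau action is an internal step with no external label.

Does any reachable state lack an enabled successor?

Answer: DEADLOCK at state 5

Analysis:
R = {0,2,5}
  0: b→2  [deg 1]
  2: a→2  tau→5  [deg 2]
  5: ∅  [no exit]
Path to 5: b·tau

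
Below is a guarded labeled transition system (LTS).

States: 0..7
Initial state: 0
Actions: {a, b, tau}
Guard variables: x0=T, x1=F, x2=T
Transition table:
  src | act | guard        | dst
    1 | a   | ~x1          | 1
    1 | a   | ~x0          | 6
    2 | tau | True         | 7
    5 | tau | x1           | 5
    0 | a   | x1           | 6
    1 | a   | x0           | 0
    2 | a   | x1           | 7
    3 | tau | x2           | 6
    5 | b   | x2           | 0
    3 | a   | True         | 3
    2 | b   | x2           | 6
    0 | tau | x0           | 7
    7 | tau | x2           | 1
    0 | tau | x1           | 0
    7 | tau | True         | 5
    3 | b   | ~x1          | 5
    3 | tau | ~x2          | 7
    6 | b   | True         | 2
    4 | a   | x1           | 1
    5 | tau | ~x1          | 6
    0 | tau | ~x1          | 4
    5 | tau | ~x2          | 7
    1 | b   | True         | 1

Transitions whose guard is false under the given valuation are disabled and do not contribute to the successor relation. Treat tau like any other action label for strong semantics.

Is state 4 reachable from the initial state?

After dropping false guards: 15 live edges.
depth 0: {0}
depth 1: {4,7}  now seen {0,4,7}
depth 2: {1,5}  now seen {0,1,4,5,7}
depth 3: {6}  now seen {0,1,4,5,6,7}
depth 4: {2}  now seen {0,1,2,4,5,6,7}
Reachable = {0,1,2,4,5,6,7}
trace reaching 4: tau

Answer: REACHABLE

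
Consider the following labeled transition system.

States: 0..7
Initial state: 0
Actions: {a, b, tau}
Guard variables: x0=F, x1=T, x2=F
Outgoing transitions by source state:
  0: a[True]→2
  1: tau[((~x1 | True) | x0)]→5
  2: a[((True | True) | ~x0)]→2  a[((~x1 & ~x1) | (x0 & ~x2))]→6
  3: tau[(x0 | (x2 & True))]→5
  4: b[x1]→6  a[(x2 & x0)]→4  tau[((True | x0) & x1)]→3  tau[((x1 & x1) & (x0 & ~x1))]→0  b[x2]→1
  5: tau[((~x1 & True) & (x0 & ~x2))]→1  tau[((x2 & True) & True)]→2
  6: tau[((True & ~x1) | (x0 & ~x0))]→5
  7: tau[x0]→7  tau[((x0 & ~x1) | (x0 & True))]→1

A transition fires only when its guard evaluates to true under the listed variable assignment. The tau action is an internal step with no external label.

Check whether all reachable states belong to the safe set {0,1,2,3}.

Allowed set {0,1,2,3}
Reach set: {0,2}
  0: ok
  2: ok

Answer: INVARIANT HOLDS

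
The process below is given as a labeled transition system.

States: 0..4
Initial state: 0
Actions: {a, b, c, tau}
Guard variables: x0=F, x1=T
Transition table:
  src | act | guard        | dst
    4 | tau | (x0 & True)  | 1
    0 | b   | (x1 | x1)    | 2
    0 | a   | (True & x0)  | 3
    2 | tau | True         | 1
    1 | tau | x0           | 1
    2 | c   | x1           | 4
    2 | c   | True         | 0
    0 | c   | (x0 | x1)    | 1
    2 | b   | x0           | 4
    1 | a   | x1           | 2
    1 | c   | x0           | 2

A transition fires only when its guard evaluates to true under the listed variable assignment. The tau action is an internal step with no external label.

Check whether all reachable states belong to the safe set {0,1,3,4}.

Answer: INVARIANT VIOLATED at state 2

Trace:
Allowed set {0,1,3,4}
R = {0,1,2,4}
  0: ✓
  1: ✓
  2: VIOLATES
  4: ✓
witness against invariant: b → 2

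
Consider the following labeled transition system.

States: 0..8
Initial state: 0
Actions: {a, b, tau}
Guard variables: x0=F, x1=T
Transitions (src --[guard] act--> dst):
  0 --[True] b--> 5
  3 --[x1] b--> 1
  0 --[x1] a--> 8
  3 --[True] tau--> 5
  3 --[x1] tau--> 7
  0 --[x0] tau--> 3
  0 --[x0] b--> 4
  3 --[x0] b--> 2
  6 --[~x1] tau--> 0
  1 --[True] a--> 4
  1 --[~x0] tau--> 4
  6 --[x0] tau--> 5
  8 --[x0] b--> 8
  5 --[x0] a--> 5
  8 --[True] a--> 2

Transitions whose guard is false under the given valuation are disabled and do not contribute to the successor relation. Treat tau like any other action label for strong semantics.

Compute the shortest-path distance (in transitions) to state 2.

Answer: 2

Trace:
Breadth-first toward 2:
  L0 = {0}
  L1 = {5,8}
  L2 = {2}
depth(2)=2, e.g. a·a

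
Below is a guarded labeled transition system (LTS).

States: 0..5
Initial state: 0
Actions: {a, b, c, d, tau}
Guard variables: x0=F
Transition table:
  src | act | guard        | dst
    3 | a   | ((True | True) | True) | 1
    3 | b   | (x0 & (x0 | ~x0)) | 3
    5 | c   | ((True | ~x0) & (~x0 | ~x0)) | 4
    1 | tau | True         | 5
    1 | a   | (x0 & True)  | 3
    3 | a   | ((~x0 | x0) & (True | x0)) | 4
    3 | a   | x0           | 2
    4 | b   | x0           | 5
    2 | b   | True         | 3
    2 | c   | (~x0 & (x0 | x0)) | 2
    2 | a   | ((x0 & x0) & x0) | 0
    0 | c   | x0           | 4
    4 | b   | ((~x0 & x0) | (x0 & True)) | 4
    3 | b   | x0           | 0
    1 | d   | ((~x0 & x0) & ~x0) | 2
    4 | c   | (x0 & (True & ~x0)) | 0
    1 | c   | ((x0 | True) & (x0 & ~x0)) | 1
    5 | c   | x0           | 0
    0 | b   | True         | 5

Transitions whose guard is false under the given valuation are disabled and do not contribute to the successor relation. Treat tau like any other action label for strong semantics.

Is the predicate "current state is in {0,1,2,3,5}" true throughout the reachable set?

Inv-set: {0,1,2,3,5}
Reach set: {0,4,5}
  0: safe
  4: VIOLATES
  5: safe
witness against invariant: b·c → 4

Answer: INVARIANT VIOLATED at state 4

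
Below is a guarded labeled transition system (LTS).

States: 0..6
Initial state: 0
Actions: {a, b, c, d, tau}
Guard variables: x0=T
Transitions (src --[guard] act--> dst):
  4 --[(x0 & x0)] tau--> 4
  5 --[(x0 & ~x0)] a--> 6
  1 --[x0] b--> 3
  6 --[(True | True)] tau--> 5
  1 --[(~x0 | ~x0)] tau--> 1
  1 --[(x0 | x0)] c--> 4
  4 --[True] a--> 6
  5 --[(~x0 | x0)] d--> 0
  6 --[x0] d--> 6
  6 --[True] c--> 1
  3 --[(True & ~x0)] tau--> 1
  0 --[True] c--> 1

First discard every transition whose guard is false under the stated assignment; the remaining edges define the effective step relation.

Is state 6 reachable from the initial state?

Answer: REACHABLE

Working:
9 transition(s) survive guard evaluation.
depth 0: {0}
depth 1: {1}  now seen {0,1}
depth 2: {3,4}  now seen {0,1,3,4}
depth 3: {6}  now seen {0,1,3,4,6}
depth 4: {5}  now seen {0,1,3,4,5,6}
Reachable = {0,1,3,4,5,6}
Path to 6: c·c·a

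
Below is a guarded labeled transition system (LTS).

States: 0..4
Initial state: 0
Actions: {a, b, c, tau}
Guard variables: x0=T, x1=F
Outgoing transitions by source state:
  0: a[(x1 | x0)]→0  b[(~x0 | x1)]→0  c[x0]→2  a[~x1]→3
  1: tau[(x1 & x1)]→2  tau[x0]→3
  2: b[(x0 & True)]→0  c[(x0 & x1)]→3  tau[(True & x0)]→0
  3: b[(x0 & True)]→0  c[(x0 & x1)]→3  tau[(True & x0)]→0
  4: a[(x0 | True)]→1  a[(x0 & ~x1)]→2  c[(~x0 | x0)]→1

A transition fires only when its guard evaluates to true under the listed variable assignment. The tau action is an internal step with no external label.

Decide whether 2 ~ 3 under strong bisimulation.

Answer: BISIMILAR

Working:
Bisimulation quotient by refinement:
  round 0: {{0,1,2,3,4}}
  round 1: {{0,4},{1},{2,3}}
  round 2: {{0},{1},{2,3},{4}}
4 equivalence class(es) (converged in 3)
class of 2: {2,3}; class of 3: {2,3}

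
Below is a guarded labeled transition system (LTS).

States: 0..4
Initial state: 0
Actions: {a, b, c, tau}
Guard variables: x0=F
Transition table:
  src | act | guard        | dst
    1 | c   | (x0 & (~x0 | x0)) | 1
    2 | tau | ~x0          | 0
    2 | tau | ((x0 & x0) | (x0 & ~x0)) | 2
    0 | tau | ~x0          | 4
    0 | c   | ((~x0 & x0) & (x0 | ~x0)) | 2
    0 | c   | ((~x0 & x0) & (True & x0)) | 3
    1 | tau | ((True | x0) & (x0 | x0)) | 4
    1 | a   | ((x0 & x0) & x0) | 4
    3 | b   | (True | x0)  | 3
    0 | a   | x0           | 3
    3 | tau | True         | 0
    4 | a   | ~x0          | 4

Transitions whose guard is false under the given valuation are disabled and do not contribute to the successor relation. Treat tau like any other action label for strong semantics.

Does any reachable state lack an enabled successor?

Answer: DEADLOCK-FREE

Analysis:
Reachable = {0,4}
  0: tau→4  [deg 1]
  4: a→4  [deg 1]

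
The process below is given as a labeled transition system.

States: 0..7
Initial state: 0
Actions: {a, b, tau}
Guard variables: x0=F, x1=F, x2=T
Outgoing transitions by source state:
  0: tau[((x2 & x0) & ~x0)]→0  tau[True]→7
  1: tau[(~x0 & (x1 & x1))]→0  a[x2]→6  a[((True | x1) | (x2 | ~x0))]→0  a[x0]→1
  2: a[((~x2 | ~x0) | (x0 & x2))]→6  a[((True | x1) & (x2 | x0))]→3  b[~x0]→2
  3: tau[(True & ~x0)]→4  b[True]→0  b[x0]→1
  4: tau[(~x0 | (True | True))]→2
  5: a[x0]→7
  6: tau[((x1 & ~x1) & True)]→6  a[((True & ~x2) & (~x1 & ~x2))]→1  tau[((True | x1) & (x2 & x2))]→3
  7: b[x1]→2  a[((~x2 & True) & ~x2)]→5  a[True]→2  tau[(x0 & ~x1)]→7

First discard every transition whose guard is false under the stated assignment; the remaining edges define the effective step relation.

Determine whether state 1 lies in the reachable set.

Answer: UNREACHABLE

Trace:
Guard filter leaves 11 enabled edge(s).
depth 0: {0}
depth 1: {7}  total {0,7}
depth 2: {2}  total {0,2,7}
depth 3: {3,6}  total {0,2,3,6,7}
depth 4: {4}  total {0,2,3,4,6,7}
Reach set: {0,2,3,4,6,7}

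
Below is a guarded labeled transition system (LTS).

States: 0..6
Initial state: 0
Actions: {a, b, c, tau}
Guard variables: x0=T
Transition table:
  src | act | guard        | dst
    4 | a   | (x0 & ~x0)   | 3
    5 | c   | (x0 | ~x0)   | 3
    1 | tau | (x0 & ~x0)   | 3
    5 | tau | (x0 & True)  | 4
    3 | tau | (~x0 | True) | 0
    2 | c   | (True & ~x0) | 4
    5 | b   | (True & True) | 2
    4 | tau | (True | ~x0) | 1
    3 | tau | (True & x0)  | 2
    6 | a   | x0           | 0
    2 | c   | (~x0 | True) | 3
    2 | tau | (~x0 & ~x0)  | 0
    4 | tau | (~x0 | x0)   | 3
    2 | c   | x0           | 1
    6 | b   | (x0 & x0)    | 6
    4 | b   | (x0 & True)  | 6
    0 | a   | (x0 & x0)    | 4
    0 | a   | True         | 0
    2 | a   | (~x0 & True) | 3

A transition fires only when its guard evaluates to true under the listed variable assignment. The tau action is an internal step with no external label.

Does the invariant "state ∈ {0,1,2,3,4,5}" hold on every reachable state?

Safe = {0,1,2,3,4,5}
R = {0,1,2,3,4,6}
  0: ok
  1: ok
  2: ok
  3: ok
  4: ok
  6: VIOLATES
reach 6 via a·b — violates

Answer: INVARIANT VIOLATED at state 6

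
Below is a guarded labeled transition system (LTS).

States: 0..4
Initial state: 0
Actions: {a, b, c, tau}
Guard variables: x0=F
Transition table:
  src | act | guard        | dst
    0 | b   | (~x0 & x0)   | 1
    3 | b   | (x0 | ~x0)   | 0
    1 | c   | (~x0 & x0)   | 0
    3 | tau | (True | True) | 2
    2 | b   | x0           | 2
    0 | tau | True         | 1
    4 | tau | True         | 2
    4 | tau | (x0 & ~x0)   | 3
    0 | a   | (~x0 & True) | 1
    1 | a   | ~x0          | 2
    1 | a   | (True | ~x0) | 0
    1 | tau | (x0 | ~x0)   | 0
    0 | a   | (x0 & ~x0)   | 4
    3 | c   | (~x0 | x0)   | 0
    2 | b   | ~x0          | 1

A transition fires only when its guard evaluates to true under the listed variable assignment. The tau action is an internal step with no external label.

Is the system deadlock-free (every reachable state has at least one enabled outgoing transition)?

Answer: DEADLOCK-FREE

Trace:
R = {0,1,2}
  0: a→1  tau→1  [deg 2]
  1: a→0  a→2  tau→0  [deg 3]
  2: b→1  [deg 1]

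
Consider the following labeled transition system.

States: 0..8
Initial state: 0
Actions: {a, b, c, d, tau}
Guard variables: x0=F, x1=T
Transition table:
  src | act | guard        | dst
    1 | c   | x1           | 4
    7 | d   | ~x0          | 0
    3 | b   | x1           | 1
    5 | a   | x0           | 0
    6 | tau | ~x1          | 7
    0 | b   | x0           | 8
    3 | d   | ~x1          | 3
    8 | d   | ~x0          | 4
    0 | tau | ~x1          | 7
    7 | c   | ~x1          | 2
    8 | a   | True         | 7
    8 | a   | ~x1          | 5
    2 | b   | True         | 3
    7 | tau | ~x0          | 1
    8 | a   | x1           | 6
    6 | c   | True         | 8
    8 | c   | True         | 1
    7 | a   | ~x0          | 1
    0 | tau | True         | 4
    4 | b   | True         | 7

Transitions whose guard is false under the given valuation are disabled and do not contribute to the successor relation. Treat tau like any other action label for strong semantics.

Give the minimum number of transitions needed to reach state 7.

Breadth-first toward 7:
  L0 = {0}
  L1 = {4}
  L2 = {7}
depth(7)=2, e.g. tau·b

Answer: 2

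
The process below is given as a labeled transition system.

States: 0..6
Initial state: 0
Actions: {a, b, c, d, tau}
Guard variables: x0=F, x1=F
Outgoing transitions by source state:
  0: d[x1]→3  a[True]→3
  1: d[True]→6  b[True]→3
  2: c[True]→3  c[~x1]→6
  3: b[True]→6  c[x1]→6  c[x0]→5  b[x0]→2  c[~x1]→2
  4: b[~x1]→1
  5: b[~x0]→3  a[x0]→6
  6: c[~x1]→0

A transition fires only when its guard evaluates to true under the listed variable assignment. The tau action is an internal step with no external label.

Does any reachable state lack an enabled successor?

Reachable = {0,2,3,6}
  0: a→3  [1 out]
  2: c→3  c→6  [2 out]
  3: b→6  c→2  [2 out]
  6: c→0  [1 out]

Answer: DEADLOCK-FREE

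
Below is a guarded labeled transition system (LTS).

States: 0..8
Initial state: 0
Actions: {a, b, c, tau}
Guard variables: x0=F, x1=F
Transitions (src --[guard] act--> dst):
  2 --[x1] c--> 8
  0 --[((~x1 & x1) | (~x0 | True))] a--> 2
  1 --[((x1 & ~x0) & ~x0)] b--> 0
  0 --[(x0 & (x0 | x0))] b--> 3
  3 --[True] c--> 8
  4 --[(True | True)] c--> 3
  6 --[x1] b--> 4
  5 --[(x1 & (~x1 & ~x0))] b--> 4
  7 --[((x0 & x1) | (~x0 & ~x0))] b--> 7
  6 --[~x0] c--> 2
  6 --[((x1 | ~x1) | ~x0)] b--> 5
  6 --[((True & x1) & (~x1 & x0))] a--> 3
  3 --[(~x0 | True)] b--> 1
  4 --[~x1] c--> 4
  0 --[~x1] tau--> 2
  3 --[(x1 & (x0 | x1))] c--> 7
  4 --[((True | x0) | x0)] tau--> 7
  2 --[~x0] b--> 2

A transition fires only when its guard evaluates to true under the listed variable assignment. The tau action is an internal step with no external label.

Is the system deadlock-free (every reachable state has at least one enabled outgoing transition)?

Answer: DEADLOCK-FREE

Working:
Reach set: {0,2}
  0: a→2  tau→2  [deg 2]
  2: b→2  [deg 1]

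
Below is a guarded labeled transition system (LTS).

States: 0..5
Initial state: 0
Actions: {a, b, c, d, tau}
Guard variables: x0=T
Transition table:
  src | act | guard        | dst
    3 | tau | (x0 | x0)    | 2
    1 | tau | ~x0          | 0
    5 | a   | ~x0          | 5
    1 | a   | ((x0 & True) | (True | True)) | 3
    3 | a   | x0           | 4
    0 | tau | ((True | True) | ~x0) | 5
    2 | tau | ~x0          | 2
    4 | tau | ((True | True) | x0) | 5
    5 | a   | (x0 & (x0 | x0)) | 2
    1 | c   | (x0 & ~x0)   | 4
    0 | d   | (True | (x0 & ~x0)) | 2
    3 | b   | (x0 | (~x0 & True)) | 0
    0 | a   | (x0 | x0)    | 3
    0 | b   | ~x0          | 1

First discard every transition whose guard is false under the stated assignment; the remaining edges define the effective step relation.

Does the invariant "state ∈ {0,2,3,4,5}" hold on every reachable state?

Answer: INVARIANT HOLDS

Analysis:
Allowed set {0,2,3,4,5}
Reachable = {0,2,3,4,5}
  0: safe
  2: safe
  3: safe
  4: safe
  5: safe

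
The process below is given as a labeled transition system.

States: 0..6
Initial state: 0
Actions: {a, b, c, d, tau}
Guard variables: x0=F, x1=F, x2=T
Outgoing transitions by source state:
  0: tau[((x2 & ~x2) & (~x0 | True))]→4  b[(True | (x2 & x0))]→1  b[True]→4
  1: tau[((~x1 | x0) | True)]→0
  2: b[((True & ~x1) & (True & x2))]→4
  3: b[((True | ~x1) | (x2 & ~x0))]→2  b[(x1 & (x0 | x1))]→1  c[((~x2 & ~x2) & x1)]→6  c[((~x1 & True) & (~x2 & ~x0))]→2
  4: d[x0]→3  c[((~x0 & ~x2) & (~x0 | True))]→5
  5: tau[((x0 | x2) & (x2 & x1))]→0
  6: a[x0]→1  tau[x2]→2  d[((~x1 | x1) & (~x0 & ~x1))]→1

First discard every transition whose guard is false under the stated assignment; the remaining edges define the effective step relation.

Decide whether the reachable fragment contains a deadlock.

Answer: DEADLOCK at state 4

Working:
Reachable = {0,1,4}
  0: b→1  b→4  [deg 2]
  1: tau→0  [deg 1]
  4: ∅  [STUCK]
witness 4: b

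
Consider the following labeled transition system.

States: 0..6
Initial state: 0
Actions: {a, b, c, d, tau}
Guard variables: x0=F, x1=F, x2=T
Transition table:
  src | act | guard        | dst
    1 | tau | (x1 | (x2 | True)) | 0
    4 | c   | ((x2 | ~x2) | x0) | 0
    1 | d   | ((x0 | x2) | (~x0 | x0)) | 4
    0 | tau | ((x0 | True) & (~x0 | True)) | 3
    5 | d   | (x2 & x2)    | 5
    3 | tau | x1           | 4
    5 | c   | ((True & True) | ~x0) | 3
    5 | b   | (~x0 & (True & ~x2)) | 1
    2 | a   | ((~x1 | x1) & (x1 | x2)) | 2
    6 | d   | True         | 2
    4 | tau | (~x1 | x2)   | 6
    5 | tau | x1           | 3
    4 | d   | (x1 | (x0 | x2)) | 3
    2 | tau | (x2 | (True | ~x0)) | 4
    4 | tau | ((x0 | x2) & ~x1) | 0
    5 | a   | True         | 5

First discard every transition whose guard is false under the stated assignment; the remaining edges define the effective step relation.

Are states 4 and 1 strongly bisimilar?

Bisimulation quotient by refinement:
  P[0] = {{0,1,2,3,4,5,6}}
  P[1] = {{0},{1},{2},{3},{4},{5},{6}}
7 equivalence class(es) (converged in 2)
[4]={4}  [1]={1}

Answer: NOT BISIMILAR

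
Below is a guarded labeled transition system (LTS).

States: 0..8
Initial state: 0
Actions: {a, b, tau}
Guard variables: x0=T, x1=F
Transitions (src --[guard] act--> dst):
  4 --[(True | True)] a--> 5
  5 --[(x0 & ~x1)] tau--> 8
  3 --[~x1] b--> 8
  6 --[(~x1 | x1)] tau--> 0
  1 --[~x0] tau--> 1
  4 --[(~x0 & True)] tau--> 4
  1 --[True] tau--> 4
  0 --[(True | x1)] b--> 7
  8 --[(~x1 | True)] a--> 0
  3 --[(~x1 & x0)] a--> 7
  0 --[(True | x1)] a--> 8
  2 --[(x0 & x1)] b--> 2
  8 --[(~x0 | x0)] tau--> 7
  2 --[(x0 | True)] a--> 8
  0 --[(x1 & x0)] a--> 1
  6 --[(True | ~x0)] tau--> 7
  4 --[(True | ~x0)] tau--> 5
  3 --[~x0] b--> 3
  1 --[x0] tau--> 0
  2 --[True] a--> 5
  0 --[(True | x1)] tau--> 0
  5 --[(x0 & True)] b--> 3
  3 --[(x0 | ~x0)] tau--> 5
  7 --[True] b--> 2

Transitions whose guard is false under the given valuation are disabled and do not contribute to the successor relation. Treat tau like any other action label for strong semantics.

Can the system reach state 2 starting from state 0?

After dropping false guards: 19 live edges.
L0 = {0}
L1 = {7,8}  now seen {0,7,8}
L2 = {2}  now seen {0,2,7,8}
L3 = {5}  now seen {0,2,5,7,8}
L4 = {3}  now seen {0,2,3,5,7,8}
Reach set: {0,2,3,5,7,8}
trace reaching 2: b·b

Answer: REACHABLE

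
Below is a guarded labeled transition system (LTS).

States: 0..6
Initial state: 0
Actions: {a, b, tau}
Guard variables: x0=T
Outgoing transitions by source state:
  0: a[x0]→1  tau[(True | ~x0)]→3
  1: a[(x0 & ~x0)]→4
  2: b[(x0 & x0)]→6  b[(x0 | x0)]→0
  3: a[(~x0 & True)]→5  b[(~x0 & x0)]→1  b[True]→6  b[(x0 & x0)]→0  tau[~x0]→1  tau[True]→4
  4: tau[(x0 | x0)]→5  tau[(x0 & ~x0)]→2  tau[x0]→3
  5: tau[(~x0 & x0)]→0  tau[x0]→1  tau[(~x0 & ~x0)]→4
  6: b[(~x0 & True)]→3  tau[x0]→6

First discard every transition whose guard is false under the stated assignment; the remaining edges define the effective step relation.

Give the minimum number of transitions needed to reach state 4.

Answer: 2

Trace:
BFS to 4:
  depth 0: {0}
  depth 1: {1,3}
  depth 2: {4,6}
4 enters at depth 2; path tau·tau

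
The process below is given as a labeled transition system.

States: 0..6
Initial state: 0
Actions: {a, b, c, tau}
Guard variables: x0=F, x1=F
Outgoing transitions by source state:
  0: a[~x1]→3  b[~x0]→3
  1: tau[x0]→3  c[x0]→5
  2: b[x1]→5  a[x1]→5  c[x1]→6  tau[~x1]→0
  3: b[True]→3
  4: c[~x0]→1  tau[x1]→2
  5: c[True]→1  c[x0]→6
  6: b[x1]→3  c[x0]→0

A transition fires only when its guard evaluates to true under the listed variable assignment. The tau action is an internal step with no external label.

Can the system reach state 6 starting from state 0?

Answer: UNREACHABLE

Trace:
After dropping false guards: 6 live edges.
depth 0: {0}
depth 1: {3}  cumulative {0,3}
Reach set: {0,3}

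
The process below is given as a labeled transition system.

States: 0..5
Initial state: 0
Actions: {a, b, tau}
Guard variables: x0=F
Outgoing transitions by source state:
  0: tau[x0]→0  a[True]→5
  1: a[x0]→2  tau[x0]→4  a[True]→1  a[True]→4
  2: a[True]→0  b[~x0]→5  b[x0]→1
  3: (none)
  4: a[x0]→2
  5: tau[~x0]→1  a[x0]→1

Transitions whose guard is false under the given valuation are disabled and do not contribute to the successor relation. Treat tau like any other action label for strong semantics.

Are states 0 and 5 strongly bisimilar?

Answer: NOT BISIMILAR

Working:
Compute ~ classes (split until stable):
  round 0: {{0,1,2,3,4,5}}
  round 1: {{0,1},{2},{3,4},{5}}
  round 2: {{0},{1},{2},{3,4},{5}}
5 equivalence class(es) (converged in 3)
[0]={0}  [5]={5}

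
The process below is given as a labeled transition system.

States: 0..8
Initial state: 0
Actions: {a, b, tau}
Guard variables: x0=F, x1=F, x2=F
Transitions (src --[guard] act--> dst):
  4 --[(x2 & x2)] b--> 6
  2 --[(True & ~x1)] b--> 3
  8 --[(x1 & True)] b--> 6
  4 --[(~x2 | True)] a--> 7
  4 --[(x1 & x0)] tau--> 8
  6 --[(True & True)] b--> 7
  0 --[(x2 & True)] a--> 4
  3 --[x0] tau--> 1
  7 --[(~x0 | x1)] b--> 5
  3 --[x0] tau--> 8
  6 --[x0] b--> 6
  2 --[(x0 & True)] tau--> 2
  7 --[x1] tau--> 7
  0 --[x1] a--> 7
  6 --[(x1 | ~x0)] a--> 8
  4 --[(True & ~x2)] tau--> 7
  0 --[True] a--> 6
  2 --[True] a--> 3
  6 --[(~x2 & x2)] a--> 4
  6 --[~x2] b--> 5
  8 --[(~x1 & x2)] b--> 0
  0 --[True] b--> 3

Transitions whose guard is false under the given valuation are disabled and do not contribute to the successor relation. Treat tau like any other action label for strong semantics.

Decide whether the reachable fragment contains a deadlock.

Reachable = {0,3,5,6,7,8}
  0: a→6  b→3  [deg 2]
  3: ∅  [STUCK]
  5: ∅  [STUCK]
  6: a→8  b→5  b→7  [deg 3]
  7: b→5  [deg 1]
  8: ∅  [STUCK]
witness 3: b

Answer: DEADLOCK at state 3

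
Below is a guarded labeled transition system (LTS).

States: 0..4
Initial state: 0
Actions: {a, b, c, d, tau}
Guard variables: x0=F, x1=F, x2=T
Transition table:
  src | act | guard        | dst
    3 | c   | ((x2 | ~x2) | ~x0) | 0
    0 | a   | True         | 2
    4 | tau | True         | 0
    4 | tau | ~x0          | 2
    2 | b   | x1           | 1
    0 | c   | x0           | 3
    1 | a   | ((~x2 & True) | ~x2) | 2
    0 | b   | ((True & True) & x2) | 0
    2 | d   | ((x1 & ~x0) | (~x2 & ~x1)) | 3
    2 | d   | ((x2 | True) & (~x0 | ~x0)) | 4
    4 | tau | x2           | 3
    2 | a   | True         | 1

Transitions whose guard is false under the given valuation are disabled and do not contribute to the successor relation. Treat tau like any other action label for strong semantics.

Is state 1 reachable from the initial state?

8 transition(s) survive guard evaluation.
L0 = {0}
L1 = {2}  cumulative {0,2}
L2 = {1,4}  cumulative {0,1,2,4}
L3 = {3}  cumulative {0,1,2,3,4}
Reachable = {0,1,2,3,4}
Path to 1: a·a

Answer: REACHABLE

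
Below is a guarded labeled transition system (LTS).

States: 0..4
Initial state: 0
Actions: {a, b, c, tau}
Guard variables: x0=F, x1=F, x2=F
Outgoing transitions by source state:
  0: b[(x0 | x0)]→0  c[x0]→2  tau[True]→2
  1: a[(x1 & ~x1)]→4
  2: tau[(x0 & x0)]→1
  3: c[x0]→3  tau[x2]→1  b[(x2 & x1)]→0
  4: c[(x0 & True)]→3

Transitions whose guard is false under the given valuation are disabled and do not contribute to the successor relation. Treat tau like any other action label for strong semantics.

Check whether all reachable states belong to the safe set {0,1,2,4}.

Answer: INVARIANT HOLDS

Working:
Safe = {0,1,2,4}
R = {0,2}
  0: ok
  2: ok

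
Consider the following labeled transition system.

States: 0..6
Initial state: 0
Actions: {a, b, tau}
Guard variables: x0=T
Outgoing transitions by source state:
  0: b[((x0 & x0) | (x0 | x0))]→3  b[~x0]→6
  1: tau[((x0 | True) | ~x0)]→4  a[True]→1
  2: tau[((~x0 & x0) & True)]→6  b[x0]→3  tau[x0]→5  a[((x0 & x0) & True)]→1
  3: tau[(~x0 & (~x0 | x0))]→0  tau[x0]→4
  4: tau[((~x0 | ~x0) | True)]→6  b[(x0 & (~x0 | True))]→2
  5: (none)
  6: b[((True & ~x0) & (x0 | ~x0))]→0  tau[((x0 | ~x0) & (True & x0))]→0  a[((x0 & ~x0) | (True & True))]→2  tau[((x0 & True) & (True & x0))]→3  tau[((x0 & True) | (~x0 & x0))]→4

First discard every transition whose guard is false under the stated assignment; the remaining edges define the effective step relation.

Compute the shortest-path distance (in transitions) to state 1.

Breadth-first toward 1:
  L0 = {0}
  L1 = {3}
  L2 = {4}
  L3 = {2,6}
  L4 = {1,5}
depth(1)=4, e.g. b·tau·b·a

Answer: 4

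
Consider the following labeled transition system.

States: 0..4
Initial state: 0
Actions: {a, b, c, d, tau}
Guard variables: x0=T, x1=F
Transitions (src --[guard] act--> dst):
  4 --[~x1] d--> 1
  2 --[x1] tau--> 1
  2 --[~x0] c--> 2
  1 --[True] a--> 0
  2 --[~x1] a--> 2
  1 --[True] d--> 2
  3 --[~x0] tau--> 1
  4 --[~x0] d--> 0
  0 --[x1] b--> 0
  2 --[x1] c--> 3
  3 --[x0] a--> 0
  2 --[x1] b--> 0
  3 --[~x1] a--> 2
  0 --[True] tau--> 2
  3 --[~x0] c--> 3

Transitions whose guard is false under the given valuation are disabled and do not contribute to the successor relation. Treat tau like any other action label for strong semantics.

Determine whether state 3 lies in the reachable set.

Answer: UNREACHABLE

Trace:
7 transition(s) survive guard evaluation.
Layer 0: {0}
Layer 1: {2}  total {0,2}
R = {0,2}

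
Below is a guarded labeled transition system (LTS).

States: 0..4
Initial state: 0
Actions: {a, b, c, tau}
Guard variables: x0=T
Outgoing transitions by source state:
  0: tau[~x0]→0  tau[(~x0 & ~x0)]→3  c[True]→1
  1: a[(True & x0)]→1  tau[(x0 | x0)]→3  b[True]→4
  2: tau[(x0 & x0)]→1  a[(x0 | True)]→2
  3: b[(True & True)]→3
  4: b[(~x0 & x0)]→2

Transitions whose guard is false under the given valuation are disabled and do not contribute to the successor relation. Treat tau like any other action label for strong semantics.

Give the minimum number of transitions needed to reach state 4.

Answer: 2

Working:
Breadth-first toward 4:
  depth 0: {0}
  depth 1: {1}
  depth 2: {3,4}
4 enters at depth 2; path c·b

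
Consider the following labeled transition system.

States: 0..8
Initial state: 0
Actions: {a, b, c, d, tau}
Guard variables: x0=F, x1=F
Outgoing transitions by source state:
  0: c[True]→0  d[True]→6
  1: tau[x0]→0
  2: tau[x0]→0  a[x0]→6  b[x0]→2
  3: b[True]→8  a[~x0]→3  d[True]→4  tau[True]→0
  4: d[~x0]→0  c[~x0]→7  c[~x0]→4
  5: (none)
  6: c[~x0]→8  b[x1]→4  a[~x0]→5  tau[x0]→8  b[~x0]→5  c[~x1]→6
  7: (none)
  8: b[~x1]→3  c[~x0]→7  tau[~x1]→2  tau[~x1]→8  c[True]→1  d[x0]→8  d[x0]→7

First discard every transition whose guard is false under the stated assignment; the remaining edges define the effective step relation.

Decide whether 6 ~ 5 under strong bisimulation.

Answer: NOT BISIMILAR

Trace:
Bisimulation quotient by refinement:
  round 0: {{0,1,2,3,4,5,6,7,8}}
  round 1: {{0,4},{1,2,5,7},{3},{6},{8}}
  round 2: {{0},{1,2,5,7},{3},{4},{6},{8}}
stable after 3 split(s): 6 block(s)
class of 6: {6}; class of 5: {1,2,5,7}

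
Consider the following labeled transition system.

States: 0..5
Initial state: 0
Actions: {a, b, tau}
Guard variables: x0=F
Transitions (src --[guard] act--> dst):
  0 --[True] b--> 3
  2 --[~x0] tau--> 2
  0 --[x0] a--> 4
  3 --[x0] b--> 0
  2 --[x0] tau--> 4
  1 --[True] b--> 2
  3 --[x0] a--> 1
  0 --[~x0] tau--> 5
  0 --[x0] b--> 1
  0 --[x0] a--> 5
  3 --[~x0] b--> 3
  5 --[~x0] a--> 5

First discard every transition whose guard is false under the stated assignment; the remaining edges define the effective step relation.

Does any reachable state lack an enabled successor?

Answer: DEADLOCK-FREE

Working:
R = {0,3,5}
  0: b→3  tau→5  [2 exit(s)]
  3: b→3  [1 exit(s)]
  5: a→5  [1 exit(s)]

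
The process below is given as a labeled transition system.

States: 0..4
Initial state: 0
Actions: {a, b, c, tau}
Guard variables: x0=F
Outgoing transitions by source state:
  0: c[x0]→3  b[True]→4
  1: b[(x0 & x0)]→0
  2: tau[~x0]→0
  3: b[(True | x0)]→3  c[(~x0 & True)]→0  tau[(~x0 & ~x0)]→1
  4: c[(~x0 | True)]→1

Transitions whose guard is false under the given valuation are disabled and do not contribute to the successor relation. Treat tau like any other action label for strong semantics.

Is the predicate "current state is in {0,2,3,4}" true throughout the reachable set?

Allowed set {0,2,3,4}
Reachable = {0,1,4}
  0: ok
  1: outside
  4: ok
witness against invariant: b·c → 1

Answer: INVARIANT VIOLATED at state 1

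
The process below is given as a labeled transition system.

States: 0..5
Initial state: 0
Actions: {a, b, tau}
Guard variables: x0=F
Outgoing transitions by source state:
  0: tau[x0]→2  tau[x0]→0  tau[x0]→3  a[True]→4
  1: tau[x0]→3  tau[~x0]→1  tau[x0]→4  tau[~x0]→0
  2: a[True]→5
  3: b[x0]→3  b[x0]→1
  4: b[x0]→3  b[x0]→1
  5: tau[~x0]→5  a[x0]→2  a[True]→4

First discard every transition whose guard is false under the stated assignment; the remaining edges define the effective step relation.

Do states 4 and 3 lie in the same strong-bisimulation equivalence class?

Answer: BISIMILAR

Working:
Bisimulation quotient by refinement:
  P[0] = {{0,1,2,3,4,5}}
  P[1] = {{0,2},{1},{3,4},{5}}
  P[2] = {{0},{1},{2},{3,4},{5}}
Fixed point at round 3; 5 class(es).
4∈{3,4}, 3∈{3,4}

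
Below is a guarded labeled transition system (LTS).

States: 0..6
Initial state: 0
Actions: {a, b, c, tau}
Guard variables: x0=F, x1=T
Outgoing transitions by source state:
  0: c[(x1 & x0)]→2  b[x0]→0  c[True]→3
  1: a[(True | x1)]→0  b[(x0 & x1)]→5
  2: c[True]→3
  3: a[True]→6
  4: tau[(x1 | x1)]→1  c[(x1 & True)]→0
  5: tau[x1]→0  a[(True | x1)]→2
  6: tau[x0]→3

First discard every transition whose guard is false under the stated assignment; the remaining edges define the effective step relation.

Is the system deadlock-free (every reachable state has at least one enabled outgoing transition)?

R = {0,3,6}
  0: c→3  [deg 1]
  3: a→6  [deg 1]
  6: ∅  [no exit]
Path to 6: c·a

Answer: DEADLOCK at state 6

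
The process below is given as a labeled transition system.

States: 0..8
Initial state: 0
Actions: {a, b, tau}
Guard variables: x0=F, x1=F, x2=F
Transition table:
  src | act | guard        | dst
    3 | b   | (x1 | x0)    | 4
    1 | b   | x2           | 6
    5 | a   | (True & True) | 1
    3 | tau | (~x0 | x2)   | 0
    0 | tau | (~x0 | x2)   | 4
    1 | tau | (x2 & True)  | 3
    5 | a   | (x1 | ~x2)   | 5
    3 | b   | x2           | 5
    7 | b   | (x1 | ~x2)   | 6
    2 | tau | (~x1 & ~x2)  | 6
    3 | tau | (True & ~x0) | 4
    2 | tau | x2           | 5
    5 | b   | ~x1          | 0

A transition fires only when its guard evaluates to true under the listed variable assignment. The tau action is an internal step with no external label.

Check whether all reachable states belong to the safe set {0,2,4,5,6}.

Answer: INVARIANT HOLDS

Analysis:
Inv-set: {0,2,4,5,6}
Reachable = {0,4}
  0: ok
  4: ok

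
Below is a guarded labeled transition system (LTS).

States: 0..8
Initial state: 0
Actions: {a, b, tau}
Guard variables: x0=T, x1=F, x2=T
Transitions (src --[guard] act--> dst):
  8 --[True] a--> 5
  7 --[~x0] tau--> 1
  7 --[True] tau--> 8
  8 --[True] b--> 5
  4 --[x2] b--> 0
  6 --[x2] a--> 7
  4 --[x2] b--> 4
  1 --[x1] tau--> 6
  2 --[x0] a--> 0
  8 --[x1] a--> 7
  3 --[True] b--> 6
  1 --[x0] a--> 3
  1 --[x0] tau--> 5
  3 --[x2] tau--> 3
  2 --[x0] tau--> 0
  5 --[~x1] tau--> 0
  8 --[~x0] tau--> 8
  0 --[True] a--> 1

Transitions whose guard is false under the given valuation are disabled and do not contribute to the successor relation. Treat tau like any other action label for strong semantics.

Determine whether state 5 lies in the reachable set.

Answer: REACHABLE

Analysis:
Guard filter leaves 14 enabled edge(s).
Layer 0: {0}
Layer 1: {1}  cumulative {0,1}
Layer 2: {3,5}  cumulative {0,1,3,5}
Layer 3: {6}  cumulative {0,1,3,5,6}
Layer 4: {7}  cumulative {0,1,3,5,6,7}
Layer 5: {8}  cumulative {0,1,3,5,6,7,8}
R = {0,1,3,5,6,7,8}
Path to 5: a·tau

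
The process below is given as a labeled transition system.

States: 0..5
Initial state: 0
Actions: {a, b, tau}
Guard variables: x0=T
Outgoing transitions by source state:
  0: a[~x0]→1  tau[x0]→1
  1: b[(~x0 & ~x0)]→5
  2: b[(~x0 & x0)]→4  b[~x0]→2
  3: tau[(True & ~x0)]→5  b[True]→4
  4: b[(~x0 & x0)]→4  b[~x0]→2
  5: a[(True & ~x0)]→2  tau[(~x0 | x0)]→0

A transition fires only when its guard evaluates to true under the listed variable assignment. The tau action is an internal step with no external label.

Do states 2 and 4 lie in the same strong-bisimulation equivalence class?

Compute ~ classes (split until stable):
  P[0] = {{0,1,2,3,4,5}}
  P[1] = {{0,5},{1,2,4},{3}}
  P[2] = {{0},{1,2,4},{3},{5}}
stable after 3 split(s): 4 block(s)
[2]={1,2,4}  [4]={1,2,4}

Answer: BISIMILAR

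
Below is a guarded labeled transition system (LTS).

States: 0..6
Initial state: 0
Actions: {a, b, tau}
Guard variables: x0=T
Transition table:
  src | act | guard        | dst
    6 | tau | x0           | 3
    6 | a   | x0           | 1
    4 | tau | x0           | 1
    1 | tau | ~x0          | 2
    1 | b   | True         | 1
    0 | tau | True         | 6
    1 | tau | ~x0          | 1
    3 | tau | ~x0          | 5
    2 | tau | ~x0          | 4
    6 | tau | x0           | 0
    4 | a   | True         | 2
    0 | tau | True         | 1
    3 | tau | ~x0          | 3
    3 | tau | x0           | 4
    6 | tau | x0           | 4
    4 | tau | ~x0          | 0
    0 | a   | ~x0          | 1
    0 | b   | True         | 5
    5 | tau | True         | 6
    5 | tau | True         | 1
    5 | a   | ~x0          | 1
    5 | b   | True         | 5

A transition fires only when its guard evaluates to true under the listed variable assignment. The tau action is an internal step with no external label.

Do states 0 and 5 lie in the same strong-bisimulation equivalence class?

Answer: BISIMILAR

Trace:
Refine partition for ~:
  round 0: {{0,1,2,3,4,5,6}}
  round 1: {{0,5},{1},{2},{3},{4,6}}
  round 2: {{0,5},{1},{2},{3},{4},{6}}
6 equivalence class(es) (converged in 3)
[0]={0,5}  [5]={0,5}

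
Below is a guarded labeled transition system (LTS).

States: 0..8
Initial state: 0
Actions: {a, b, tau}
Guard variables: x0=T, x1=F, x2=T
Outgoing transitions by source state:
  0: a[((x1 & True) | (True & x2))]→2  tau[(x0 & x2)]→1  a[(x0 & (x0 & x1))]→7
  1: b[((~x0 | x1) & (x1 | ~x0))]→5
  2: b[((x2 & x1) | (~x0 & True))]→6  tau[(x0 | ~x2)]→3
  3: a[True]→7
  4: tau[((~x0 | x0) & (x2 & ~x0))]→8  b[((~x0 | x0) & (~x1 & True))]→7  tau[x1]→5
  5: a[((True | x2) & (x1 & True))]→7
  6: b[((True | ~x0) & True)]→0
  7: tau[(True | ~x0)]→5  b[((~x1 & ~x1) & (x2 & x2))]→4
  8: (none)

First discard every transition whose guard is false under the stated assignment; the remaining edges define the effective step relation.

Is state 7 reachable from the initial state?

8 transition(s) survive guard evaluation.
Layer 0: {0}
Layer 1: {1,2}  total {0,1,2}
Layer 2: {3}  total {0,1,2,3}
Layer 3: {7}  total {0,1,2,3,7}
Layer 4: {4,5}  total {0,1,2,3,4,5,7}
R = {0,1,2,3,4,5,7}
trace reaching 7: a·tau·a

Answer: REACHABLE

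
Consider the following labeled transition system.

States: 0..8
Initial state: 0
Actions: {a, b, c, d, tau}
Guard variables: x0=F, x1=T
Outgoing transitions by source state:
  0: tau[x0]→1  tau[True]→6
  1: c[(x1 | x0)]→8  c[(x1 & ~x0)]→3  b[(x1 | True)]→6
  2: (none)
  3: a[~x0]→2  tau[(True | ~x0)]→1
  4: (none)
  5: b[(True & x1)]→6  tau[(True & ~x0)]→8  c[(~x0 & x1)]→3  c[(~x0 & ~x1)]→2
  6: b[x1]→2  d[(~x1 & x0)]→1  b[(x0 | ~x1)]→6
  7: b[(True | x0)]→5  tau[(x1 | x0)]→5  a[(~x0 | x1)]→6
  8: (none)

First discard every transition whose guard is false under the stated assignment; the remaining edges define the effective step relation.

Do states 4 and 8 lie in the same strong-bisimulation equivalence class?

Answer: BISIMILAR

Working:
Refine partition for ~:
  round 0: {{0,1,2,3,4,5,6,7,8}}
  round 1: {{0},{1},{2,4,8},{3},{5},{6},{7}}
stable after 2 split(s): 7 block(s)
4∈{2,4,8}, 8∈{2,4,8}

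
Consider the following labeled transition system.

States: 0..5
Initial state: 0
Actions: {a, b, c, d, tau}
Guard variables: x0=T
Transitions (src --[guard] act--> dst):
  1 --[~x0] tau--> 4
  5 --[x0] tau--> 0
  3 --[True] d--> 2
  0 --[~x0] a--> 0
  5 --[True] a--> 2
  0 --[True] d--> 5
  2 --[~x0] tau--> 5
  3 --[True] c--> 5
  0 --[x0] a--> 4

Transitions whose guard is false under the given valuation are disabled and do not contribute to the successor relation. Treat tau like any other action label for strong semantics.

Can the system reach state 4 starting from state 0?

Guard filter leaves 6 enabled edge(s).
L0 = {0}
L1 = {4,5}  total {0,4,5}
L2 = {2}  total {0,2,4,5}
R = {0,2,4,5}
trace reaching 4: a

Answer: REACHABLE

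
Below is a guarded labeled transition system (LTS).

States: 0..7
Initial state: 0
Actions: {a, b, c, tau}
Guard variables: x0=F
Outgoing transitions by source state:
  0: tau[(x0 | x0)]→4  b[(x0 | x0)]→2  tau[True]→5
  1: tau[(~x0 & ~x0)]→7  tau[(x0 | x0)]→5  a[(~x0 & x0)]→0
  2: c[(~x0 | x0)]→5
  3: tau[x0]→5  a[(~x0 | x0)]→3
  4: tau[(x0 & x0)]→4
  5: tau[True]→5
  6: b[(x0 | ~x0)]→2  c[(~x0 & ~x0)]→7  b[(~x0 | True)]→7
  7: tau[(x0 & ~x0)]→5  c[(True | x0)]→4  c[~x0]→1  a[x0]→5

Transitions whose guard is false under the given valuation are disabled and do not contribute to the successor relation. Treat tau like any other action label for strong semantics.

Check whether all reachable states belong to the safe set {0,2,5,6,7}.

Safe = {0,2,5,6,7}
Reachable = {0,5}
  0: safe
  5: safe

Answer: INVARIANT HOLDS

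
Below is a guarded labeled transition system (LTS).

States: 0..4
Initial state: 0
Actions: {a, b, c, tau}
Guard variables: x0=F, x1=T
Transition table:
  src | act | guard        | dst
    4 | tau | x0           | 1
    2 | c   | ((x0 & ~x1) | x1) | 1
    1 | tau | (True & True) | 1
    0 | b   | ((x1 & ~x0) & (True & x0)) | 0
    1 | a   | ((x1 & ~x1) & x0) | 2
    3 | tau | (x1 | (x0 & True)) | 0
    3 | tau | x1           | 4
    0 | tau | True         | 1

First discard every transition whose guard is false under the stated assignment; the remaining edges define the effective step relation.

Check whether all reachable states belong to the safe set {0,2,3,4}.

Answer: INVARIANT VIOLATED at state 1

Trace:
Inv-set: {0,2,3,4}
R = {0,1}
  0: ✓
  1: ✗ unsafe
counterexample path to 1: tau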